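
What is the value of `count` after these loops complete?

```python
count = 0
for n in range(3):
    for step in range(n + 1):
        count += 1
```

Triangle: 1 + 2 + ... + 3
`count` takes the values: 0 → 1 → 2 → 3 → 4 → 5 → 6

Answer: 6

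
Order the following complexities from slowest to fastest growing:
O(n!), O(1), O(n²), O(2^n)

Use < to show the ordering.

Ordered by growth rate: O(1) < O(n²) < O(2^n) < O(n!)

Answer: O(1) < O(n²) < O(2^n) < O(n!)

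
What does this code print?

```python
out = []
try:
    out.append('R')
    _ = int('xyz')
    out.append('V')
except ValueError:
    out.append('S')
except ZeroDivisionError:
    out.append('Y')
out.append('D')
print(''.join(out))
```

Execution trace: 'R' (try body) → 'S' (except ValueError) → 'D' (after the try/except). Output: RSD

Answer: RSD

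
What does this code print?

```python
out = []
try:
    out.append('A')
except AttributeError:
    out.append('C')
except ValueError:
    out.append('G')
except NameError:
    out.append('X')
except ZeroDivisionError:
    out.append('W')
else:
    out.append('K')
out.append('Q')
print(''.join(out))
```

Execution trace: 'A' (try body, no exception) → 'K' (else) → 'Q' (after the try/except). Output: AKQ

Answer: AKQ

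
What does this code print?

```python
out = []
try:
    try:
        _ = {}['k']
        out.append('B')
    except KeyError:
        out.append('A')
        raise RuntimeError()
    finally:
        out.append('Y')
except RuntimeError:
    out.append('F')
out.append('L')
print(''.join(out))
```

Execution trace: 'A' (inner except KeyError) → 'Y' (inner finally) → 'F' (outer except RuntimeError) → 'L' (after the try/except). Output: AYFL

Answer: AYFL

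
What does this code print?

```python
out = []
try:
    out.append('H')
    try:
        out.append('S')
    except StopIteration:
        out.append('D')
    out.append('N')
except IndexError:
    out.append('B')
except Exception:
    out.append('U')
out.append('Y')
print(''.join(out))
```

Execution trace: 'H' (try body) → 'S' (inner try body, no exception) → 'N' (try body, no exception) → 'Y' (after the try/except). Output: HSNY

Answer: HSNY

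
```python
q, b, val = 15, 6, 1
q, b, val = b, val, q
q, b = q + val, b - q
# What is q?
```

Trace:
`q, b, val = 15, 6, 1` → q = 15; b = 6; val = 1
`q, b, val = b, val, q` → q = 6; b = 1; val = 15
`q, b = q + val, b - q` → q = 21; b = -5
So q = 21

Answer: 21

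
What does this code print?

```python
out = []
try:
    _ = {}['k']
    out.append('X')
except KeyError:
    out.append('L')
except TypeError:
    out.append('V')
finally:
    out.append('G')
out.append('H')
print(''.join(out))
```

Execution trace: 'L' (except KeyError) → 'G' (finally) → 'H' (after the try/except). Output: LGH

Answer: LGH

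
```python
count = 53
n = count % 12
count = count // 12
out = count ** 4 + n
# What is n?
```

Trace:
`count = 53` → count = 53
`n = count % 12` → n = 5
`count = count // 12` → count = 4
`out = count ** 4 + n` → out = 261
So n = 5

Answer: 5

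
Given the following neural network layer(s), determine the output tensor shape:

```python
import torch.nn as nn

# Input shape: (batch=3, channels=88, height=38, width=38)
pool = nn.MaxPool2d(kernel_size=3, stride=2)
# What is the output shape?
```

Input: (3, 88, 38, 38) -> Output: (3, 88, 18, 18)

Answer: (3, 88, 18, 18)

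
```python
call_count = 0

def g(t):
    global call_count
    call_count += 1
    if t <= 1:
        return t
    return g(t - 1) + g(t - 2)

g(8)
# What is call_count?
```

Calls(t) = 1 + Calls(t-1) + Calls(t-2); Calls(0)=Calls(1)=1. For t=8 this gives 67.

Answer: 67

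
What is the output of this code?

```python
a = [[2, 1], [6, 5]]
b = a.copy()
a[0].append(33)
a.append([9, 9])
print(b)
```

Key concept: shallow copy with nested lists.
Step by step:
`a = [[2, 1], [6, 5]]` → a = [[2, 1], [6, 5]]
`b = a.copy()` → b = [[2, 1], [6, 5]]
`a[0].append(33)` → a = [[2, 1, 33], [6, 5]]; b = [[2, 1, 33], [6, 5]]
`a.append([9, 9])` → a = [[2, 1, 33], [6, 5], [9, 9]]
`print(b)` → prints [[2, 1, 33], [6, 5]]

Answer: [[2, 1, 33], [6, 5]]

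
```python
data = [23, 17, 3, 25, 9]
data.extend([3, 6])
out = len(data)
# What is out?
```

Trace:
`data = [23, 17, 3, 25, 9]` → data = [23, 17, 3, 25, 9]
`data.extend([3, 6])` → data = [23, 17, 3, 25, 9, 3, 6]
`out = len(data)` → out = 7
So out = 7

Answer: 7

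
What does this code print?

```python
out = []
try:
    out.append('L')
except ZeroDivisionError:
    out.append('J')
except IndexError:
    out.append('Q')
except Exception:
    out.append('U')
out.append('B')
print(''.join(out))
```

Execution trace: 'L' (try body, no exception) → 'B' (after the try/except). Output: LB

Answer: LB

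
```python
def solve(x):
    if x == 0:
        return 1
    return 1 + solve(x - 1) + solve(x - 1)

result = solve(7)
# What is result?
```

solve(x) = 1 + 2·solve(x-1), solve(0)=1. Closed form: (1+1)·2^7 - 1 = 255.

Answer: 255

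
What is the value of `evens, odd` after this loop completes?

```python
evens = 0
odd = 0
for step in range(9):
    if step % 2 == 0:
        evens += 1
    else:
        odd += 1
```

Count evens and odds in range(9)
`evens, odd` takes the values: (0, 0) → (1, 0) → (1, 1) → (2, 1) → (2, 2) → (3, 2) → (3, 3) → (4, 3) → (4, 4) → (5, 4)

Answer: 5, 4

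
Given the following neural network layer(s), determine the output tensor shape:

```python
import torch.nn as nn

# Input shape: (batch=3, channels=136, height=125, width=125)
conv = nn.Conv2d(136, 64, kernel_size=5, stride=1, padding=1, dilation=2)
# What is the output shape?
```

Input: (3, 136, 125, 125) -> Output: (3, 64, 119, 119)

Answer: (3, 64, 119, 119)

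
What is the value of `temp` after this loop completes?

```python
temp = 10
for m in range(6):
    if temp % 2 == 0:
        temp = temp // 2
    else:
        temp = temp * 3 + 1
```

Collatz-style transformation from 10
`temp` takes the values: 10 → 5 → 16 → 8 → 4 → 2 → 1

Answer: 1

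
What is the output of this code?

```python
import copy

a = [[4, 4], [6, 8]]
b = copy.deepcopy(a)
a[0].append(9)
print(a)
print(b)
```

Key concept: deep copy is fully independent.
Step by step:
`a = [[4, 4], [6, 8]]` → a = [[4, 4], [6, 8]]
`b = copy.deepcopy(a)` → b = [[4, 4], [6, 8]]
`a[0].append(9)` → a = [[4, 4, 9], [6, 8]]
`print(a)` → prints [[4, 4, 9], [6, 8]]
`print(b)` → prints [[4, 4], [6, 8]]

Answer:
[[4, 4, 9], [6, 8]]
[[4, 4], [6, 8]]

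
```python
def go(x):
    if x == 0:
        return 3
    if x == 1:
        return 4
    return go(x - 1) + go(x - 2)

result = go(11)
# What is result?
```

Build up from base cases: go(0)=3, go(1)=4, go(2)=7, go(3)=11, go(4)=18, go(5)=29, go(6)=47, ..., go(11)=521

Answer: 521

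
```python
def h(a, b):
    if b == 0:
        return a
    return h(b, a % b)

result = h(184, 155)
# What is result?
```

h(184, 155) -> h(155, 29) -> h(29, 10) -> h(10, 9) -> h(9, 1) -> h(1, 0) -> 1

Answer: 1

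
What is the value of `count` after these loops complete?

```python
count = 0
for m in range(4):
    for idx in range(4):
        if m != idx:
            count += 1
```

4² - 4 (exclude diagonal)
`count` takes the values: 0 → 1 → 2 → 3 → 4 → 5 → 6 → 7 → 8 → 9 → 10 → 11 → 12

Answer: 12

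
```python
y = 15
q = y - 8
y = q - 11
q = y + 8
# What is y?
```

Trace:
`y = 15` → y = 15
`q = y - 8` → q = 7
`y = q - 11` → y = -4
`q = y + 8` → q = 4
So y = -4

Answer: -4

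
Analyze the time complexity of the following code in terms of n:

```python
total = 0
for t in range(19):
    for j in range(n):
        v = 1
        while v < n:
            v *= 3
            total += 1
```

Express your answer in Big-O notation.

Each loop level contributes: 1 × n × log n. Multiplying the contributions gives O(n log n).

Answer: O(n log n)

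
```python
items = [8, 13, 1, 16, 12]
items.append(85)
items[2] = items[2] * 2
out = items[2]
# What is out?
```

Trace:
`items = [8, 13, 1, 16, 12]` → items = [8, 13, 1, 16, 12]
`items.append(85)` → items = [8, 13, 1, 16, 12, 85]
`items[2] = items[2] * 2` → items = [8, 13, 2, 16, 12, 85]
`out = items[2]` → out = 2
So out = 2

Answer: 2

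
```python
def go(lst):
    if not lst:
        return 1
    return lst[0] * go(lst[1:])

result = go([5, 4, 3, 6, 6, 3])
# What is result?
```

Product over [5, 4, 3, 6, 6, 3] = 5 * 4 * 3 * 6 * 6 * 3 = 6480

Answer: 6480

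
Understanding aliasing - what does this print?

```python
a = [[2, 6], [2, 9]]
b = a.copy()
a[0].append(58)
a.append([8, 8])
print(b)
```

Key concept: shallow copy with nested lists.
Step by step:
`a = [[2, 6], [2, 9]]` → a = [[2, 6], [2, 9]]
`b = a.copy()` → b = [[2, 6], [2, 9]]
`a[0].append(58)` → a = [[2, 6, 58], [2, 9]]; b = [[2, 6, 58], [2, 9]]
`a.append([8, 8])` → a = [[2, 6, 58], [2, 9], [8, 8]]
`print(b)` → prints [[2, 6, 58], [2, 9]]

Answer: [[2, 6, 58], [2, 9]]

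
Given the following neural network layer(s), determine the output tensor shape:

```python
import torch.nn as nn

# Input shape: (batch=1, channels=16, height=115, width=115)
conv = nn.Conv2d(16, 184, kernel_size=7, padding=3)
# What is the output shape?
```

Input: (1, 16, 115, 115) -> Output: (1, 184, 115, 115)

Answer: (1, 184, 115, 115)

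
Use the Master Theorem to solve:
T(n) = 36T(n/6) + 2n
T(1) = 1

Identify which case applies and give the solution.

a=36, b=6, f(n)=2n. log_6(36) = 2. Since c=1 < 2, Case 1 applies: T(n) = Θ(n^log_b(a)) = O(n^2).

Answer: O(n^2) - Case 1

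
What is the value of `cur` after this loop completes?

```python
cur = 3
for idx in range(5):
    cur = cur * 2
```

Multiply by 2, 5 times: 3 * 2^5 = 96
`cur` takes the values: 3 → 6 → 12 → 24 → 48 → 96

Answer: 96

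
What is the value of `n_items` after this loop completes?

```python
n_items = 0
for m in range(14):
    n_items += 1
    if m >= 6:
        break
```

Loop breaks when m reaches 6, n_items is 7
`n_items` takes the values: 0 → 1 → 2 → 3 → 4 → 5 → 6 → 7

Answer: 7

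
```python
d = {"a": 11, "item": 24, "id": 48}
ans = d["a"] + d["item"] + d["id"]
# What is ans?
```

Trace:
`d = {"a": 11, "item": 24, "id": 48}` → d = {'a': 11, 'item': 24, 'id': 48}
`ans = d["a"] + d["item"] + d["id"]` → ans = 83
So ans = 83

Answer: 83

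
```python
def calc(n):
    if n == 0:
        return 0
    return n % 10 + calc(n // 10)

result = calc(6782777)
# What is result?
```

Sum of digits of 6782777: 7 + 7 + 7 + 2 + 8 + 7 + 6 = 44

Answer: 44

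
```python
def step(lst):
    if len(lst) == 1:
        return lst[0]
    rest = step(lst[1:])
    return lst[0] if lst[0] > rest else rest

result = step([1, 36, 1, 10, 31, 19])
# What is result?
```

Recursive max over [1, 36, 1, 10, 31, 19] = 36

Answer: 36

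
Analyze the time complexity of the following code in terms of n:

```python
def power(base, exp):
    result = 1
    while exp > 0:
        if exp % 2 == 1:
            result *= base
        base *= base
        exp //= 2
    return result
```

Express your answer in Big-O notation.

This is Exponentiation by squaring. Time complexity: O(log n).

Answer: O(log n)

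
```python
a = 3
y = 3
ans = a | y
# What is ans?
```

Trace:
`a = 3` → a = 3
`y = 3` → y = 3
`ans = a | y` → ans = 3
So ans = 3

Answer: 3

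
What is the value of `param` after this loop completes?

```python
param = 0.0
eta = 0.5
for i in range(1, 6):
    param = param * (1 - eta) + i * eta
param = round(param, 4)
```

Moving average with lr=0.5
`param` takes the values: 0.0 → 0.5 → 1.25 → 2.125 → 3.0625 → 4.03125 → 4.0312

Answer: 4.0312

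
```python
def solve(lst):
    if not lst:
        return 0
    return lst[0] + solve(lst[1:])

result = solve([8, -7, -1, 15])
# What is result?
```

8 + (-7) + (-1) + 15 + 0 = 15

Answer: 15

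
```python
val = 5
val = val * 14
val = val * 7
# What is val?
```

Trace:
`val = 5` → val = 5
`val = val * 14` → val = 70
`val = val * 7` → val = 490
So val = 490

Answer: 490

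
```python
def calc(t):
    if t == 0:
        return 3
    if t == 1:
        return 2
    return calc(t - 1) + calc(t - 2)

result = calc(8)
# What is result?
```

Build up from base cases: calc(0)=3, calc(1)=2, calc(2)=5, calc(3)=7, calc(4)=12, calc(5)=19, calc(6)=31, ..., calc(8)=81

Answer: 81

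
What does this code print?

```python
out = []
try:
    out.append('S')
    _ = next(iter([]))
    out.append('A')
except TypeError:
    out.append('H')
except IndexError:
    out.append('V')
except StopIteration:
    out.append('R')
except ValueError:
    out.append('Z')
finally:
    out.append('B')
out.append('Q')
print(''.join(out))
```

Execution trace: 'S' (try body) → 'R' (except StopIteration) → 'B' (finally) → 'Q' (after the try/except). Output: SRBQ

Answer: SRBQ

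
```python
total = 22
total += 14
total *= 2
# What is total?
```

Trace:
`total = 22` → total = 22
`total += 14` → total = 36
`total *= 2` → total = 72
So total = 72

Answer: 72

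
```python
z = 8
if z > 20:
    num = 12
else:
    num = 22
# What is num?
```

Trace:
`z = 8` → z = 8
`if z > 20: ...` → z > 20 is False, take else branch → num = 22
So num = 22

Answer: 22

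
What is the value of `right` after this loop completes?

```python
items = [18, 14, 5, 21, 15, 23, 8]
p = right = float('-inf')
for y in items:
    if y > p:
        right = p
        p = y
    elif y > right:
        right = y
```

Second largest (with repeats) in [18, 14, 5, 21, 15, 23, 8]
`right` takes the values: -inf → 14 → 18 → 21

Answer: 21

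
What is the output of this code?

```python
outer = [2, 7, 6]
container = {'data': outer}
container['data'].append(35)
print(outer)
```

Key concept: dict holds reference to list.
Step by step:
`outer = [2, 7, 6]` → outer = [2, 7, 6]
`container = {'data': outer}` → container = {'data': [2, 7, 6]}
`container['data'].append(35)` → outer = [2, 7, 6, 35]; container = {'data': [2, 7, 6, 35]}
`print(outer)` → prints [2, 7, 6, 35]

Answer: [2, 7, 6, 35]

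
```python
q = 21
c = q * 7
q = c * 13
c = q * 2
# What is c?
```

Trace:
`q = 21` → q = 21
`c = q * 7` → c = 147
`q = c * 13` → q = 1911
`c = q * 2` → c = 3822
So c = 3822

Answer: 3822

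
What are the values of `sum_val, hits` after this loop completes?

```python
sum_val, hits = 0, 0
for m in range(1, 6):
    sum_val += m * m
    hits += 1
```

Sum of squares and count
`sum_val, hits` takes the values: (0, 0) → (1, 0) → (1, 1) → (5, 1) → (5, 2) → (14, 2) → (14, 3) → (30, 3) → (30, 4) → (55, 4) → (55, 5)

Answer: 55, 5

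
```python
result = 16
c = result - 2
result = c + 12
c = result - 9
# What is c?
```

Trace:
`result = 16` → result = 16
`c = result - 2` → c = 14
`result = c + 12` → result = 26
`c = result - 9` → c = 17
So c = 17

Answer: 17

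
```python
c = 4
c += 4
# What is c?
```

Trace:
`c = 4` → c = 4
`c += 4` → c = 8
So c = 8

Answer: 8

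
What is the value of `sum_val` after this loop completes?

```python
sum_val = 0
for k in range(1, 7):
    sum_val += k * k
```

Sum of squares 1² to 6² = 91
`sum_val` takes the values: 0 → 1 → 5 → 14 → 30 → 55 → 91

Answer: 91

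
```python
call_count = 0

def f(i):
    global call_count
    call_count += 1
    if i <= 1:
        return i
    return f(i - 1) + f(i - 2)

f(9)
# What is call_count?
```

Calls(i) = 1 + Calls(i-1) + Calls(i-2); Calls(0)=Calls(1)=1. For i=9 this gives 109.

Answer: 109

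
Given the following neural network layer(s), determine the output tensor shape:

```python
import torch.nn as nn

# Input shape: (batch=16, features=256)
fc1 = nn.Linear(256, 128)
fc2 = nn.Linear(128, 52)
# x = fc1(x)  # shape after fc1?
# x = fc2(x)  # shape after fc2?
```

Input: (16, 256) -> after fc1: (16, 128) -> Output: (16, 52)

Answer: (16, 52)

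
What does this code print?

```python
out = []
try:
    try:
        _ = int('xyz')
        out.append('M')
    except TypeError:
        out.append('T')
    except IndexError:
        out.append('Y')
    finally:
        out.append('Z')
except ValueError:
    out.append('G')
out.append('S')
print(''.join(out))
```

Execution trace: 'Z' (finally) → 'G' (outer except ValueError) → 'S' (after the try/except). Output: ZGS

Answer: ZGS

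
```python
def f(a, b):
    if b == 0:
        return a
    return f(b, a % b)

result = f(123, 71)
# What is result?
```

f(123, 71) -> f(71, 52) -> f(52, 19) -> f(19, 14) -> f(14, 5) -> f(5, 4) -> f(4, 1) -> f(1, 0) -> 1

Answer: 1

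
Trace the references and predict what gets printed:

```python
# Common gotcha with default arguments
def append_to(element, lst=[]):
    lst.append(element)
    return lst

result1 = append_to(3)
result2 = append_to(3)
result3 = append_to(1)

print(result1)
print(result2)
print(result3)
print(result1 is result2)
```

Key concept: mutable default argument gotcha.
Step by step:
`result1 = append_to(3)` → result1 = [3]
`result2 = append_to(3)` → result1 = [3, 3] (same object as result2); result2 = [3, 3] (same object as result1)
`result3 = append_to(1)` → result1 = [3, 3, 1] (same object as result2, result3); result2 = [3, 3, 1] (same object as result1, result3); result3 = [3, 3, 1] (same object as result1, result2)
`print(result1)` → prints [3, 3, 1]
`print(result2)` → prints [3, 3, 1]
`print(result3)` → prints [3, 3, 1]
`print(result1 is result2)` → prints True

Answer:
[3, 3, 1]
[3, 3, 1]
[3, 3, 1]
True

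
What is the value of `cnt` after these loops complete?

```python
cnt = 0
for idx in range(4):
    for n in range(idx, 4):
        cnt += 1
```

Upper triangle: 4 + 3 + ... + 1
`cnt` takes the values: 0 → 1 → 2 → 3 → 4 → 5 → 6 → 7 → 8 → 9 → 10

Answer: 10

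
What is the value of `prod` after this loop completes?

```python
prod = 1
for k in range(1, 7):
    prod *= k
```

6! = 720
`prod` takes the values: 1 → 2 → 6 → 24 → 120 → 720

Answer: 720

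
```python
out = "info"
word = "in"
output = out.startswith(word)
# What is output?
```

Trace:
`out = "info"` → out = 'info'
`word = "in"` → word = 'in'
`output = out.startswith(word)` → output = True
So output = True

Answer: True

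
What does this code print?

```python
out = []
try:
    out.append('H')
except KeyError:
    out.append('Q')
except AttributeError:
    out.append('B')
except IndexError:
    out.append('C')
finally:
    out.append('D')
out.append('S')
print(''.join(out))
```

Execution trace: 'H' (try body, no exception) → 'D' (finally) → 'S' (after the try/except). Output: HDS

Answer: HDS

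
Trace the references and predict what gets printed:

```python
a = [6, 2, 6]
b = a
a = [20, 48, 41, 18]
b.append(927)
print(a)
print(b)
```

Key concept: rebinding vs mutation: a is rebound to a new list, b still points at the original.
Step by step:
`a = [6, 2, 6]` → a = [6, 2, 6]
`b = a` → b = [6, 2, 6] (same object as a)
`a = [20, 48, 41, 18]` → a = [20, 48, 41, 18]
`b.append(927)` → b = [6, 2, 6, 927]
`print(a)` → prints [20, 48, 41, 18]
`print(b)` → prints [6, 2, 6, 927]

Answer:
[20, 48, 41, 18]
[6, 2, 6, 927]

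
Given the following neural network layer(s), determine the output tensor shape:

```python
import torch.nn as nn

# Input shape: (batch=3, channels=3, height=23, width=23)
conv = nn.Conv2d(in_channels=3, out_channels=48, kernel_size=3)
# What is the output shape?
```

Input: (3, 3, 23, 23) -> Output: (3, 48, 21, 21)

Answer: (3, 48, 21, 21)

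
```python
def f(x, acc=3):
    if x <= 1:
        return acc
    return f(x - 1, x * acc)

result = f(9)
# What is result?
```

Accumulator trace (n, acc): (9, 3) -> (8, 27) -> (7, 216) -> (6, 1512) -> (5, 9072) -> (4, 45360) -> (3, 181440) -> (2, 544320) -> (1, 1088640) -> return 1088640

Answer: 1088640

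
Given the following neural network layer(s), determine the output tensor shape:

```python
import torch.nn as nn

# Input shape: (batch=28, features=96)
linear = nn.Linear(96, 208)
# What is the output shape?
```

Input: (28, 96) -> Output: (28, 208)

Answer: (28, 208)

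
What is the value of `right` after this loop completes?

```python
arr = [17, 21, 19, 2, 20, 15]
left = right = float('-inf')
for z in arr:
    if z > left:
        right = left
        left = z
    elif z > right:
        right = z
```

Second largest (with repeats) in [17, 21, 19, 2, 20, 15]
`right` takes the values: -inf → 17 → 19 → 20

Answer: 20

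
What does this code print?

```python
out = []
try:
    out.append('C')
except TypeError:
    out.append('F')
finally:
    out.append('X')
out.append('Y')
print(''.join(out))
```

Execution trace: 'C' (try body, no exception) → 'X' (finally) → 'Y' (after the try/except). Output: CXY

Answer: CXY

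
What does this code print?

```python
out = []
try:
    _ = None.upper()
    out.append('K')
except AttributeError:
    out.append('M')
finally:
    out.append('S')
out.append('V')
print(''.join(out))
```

Execution trace: 'M' (except AttributeError) → 'S' (finally) → 'V' (after the try/except). Output: MSV

Answer: MSV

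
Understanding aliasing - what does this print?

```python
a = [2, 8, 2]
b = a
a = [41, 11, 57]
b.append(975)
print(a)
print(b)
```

Key concept: rebinding vs mutation: a is rebound to a new list, b still points at the original.
Step by step:
`a = [2, 8, 2]` → a = [2, 8, 2]
`b = a` → b = [2, 8, 2] (same object as a)
`a = [41, 11, 57]` → a = [41, 11, 57]
`b.append(975)` → b = [2, 8, 2, 975]
`print(a)` → prints [41, 11, 57]
`print(b)` → prints [2, 8, 2, 975]

Answer:
[41, 11, 57]
[2, 8, 2, 975]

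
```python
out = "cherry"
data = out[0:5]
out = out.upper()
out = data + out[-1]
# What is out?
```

Trace:
`out = "cherry"` → out = 'cherry'
`data = out[0:5]` → data = 'cherr'
`out = out.upper()` → out = 'CHERRY'
`out = data + out[-1]` → out = 'cherrY'
So out = 'cherrY'

Answer: 'cherrY'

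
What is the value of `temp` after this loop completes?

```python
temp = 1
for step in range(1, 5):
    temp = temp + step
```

Start at 1, add 1 through 4
`temp` takes the values: 1 → 2 → 4 → 7 → 11

Answer: 11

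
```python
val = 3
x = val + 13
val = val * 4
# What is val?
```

Trace:
`val = 3` → val = 3
`x = val + 13` → x = 16
`val = val * 4` → val = 12
So val = 12

Answer: 12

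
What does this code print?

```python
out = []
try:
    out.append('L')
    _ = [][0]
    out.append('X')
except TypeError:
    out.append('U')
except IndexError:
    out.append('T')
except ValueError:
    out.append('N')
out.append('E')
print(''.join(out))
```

Execution trace: 'L' (try body) → 'T' (except IndexError) → 'E' (after the try/except). Output: LTE

Answer: LTE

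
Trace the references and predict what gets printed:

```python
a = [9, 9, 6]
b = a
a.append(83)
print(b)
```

Key concept: basic list aliasing.
Step by step:
`a = [9, 9, 6]` → a = [9, 9, 6]
`b = a` → b = [9, 9, 6] (same object as a)
`a.append(83)` → a = [9, 9, 6, 83] (same object as b); b = [9, 9, 6, 83] (same object as a)
`print(b)` → prints [9, 9, 6, 83]

Answer: [9, 9, 6, 83]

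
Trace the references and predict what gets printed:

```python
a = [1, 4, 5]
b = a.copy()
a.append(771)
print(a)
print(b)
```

Key concept: list.copy() creates independent copy.
Step by step:
`a = [1, 4, 5]` → a = [1, 4, 5]
`b = a.copy()` → b = [1, 4, 5]
`a.append(771)` → a = [1, 4, 5, 771]
`print(a)` → prints [1, 4, 5, 771]
`print(b)` → prints [1, 4, 5]

Answer:
[1, 4, 5, 771]
[1, 4, 5]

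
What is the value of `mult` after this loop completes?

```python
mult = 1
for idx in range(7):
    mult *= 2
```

2^7 = 128
`mult` takes the values: 1 → 2 → 4 → 8 → 16 → 32 → 64 → 128

Answer: 128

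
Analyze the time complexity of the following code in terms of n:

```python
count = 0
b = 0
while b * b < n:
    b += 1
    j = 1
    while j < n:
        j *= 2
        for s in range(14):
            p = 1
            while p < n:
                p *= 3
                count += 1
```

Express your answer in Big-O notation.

Each loop level contributes: √n × log n × 1 × log n. Multiplying the contributions gives O(√n log² n).

Answer: O(√n log² n)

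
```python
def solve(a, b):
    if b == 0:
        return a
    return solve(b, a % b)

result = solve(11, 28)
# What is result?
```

solve(11, 28) -> solve(28, 11) -> solve(11, 6) -> solve(6, 5) -> solve(5, 1) -> solve(1, 0) -> 1

Answer: 1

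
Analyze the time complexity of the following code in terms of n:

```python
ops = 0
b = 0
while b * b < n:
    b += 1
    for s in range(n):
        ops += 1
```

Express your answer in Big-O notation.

Each loop level contributes: √n × n. Multiplying the contributions gives O(n√n).

Answer: O(n√n)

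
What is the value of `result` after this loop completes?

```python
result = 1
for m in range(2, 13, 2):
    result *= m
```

Product of even numbers 2 to 12
`result` takes the values: 1 → 2 → 8 → 48 → 384 → 3840 → 46080

Answer: 46080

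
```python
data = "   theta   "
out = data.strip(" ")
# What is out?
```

Trace:
`data = "   theta   "` → data = '   theta   '
`out = data.strip(" ")` → out = 'theta'
So out = 'theta'

Answer: 'theta'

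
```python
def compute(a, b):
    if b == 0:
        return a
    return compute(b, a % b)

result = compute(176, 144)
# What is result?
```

compute(176, 144) -> compute(144, 32) -> compute(32, 16) -> compute(16, 0) -> 16

Answer: 16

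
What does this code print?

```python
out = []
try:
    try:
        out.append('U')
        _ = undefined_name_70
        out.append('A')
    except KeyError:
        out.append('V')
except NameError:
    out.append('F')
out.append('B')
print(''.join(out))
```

Execution trace: 'U' (inner try body) → 'F' (outer except NameError) → 'B' (after the try/except). Output: UFB

Answer: UFB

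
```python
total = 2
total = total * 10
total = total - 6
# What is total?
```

Trace:
`total = 2` → total = 2
`total = total * 10` → total = 20
`total = total - 6` → total = 14
So total = 14

Answer: 14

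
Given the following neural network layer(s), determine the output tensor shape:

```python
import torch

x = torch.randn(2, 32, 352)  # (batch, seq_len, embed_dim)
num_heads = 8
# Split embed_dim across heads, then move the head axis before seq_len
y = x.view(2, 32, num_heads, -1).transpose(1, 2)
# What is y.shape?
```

Input: (2, 32, 352) -> head_dim = 352 // 8 = 44; after view: (2, 32, 8, 44) -> after transpose(1, 2): (2, 8, 32, 44) -> Output: (2, 8, 32, 44)

Answer: (2, 8, 32, 44)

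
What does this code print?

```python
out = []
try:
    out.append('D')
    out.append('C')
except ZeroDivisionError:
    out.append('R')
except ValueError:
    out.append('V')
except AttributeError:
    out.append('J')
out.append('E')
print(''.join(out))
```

Execution trace: 'D' (try body) → 'C' (try body, no exception) → 'E' (after the try/except). Output: DCE

Answer: DCE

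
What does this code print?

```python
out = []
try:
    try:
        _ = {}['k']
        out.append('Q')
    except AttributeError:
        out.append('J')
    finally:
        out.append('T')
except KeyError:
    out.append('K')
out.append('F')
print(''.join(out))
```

Execution trace: 'T' (finally) → 'K' (outer except KeyError) → 'F' (after the try/except). Output: TKF

Answer: TKF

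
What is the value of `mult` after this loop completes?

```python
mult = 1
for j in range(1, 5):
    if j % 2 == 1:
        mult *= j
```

Product of odd numbers 1 to 4
`mult` takes the values: 1 → 3

Answer: 3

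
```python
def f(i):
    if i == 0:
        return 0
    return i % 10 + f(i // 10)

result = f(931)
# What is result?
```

Sum of digits of 931: 1 + 3 + 9 = 13

Answer: 13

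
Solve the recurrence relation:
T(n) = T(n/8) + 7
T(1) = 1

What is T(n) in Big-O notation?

Each step divides n by 8 and adds 7. After log_8(n) steps we reach T(1)=1. So T(n) = 7·log_8(n) + 1 = O(log n).

Answer: O(log n)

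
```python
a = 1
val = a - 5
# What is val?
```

Trace:
`a = 1` → a = 1
`val = a - 5` → val = -4
So val = -4

Answer: -4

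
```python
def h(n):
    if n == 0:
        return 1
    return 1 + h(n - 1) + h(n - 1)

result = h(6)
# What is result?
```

h(n) = 1 + 2·h(n-1), h(0)=1. Closed form: (1+1)·2^6 - 1 = 127.

Answer: 127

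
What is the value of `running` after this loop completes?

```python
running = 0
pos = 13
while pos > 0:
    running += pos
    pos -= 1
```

Sum 13 down to 1
`running` takes the values: 0 → 13 → 25 → 36 → 46 → 55 → 63 → 70 → 76 → 81 → 85 → 88 → 90 → 91

Answer: 91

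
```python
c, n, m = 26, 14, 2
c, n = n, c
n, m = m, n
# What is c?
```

Trace:
`c, n, m = 26, 14, 2` → c = 26; n = 14; m = 2
`c, n = n, c` → c = 14; n = 26
`n, m = m, n` → n = 2; m = 26
So c = 14

Answer: 14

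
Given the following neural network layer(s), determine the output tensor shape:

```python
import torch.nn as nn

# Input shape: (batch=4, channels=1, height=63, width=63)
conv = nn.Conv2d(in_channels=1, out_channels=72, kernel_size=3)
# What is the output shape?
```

Input: (4, 1, 63, 63) -> Output: (4, 72, 61, 61)

Answer: (4, 72, 61, 61)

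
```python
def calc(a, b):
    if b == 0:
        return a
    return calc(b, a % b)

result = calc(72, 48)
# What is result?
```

calc(72, 48) -> calc(48, 24) -> calc(24, 0) -> 24

Answer: 24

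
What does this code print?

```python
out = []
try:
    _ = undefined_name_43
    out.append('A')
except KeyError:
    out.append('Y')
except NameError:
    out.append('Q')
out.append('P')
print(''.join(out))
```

Execution trace: 'Q' (except NameError) → 'P' (after the try/except). Output: QP

Answer: QP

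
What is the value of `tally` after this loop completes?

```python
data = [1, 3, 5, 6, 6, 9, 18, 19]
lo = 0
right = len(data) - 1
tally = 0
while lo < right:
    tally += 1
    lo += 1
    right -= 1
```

Iterations until pointers meet (list length 8)
`tally` takes the values: 0 → 1 → 2 → 3 → 4

Answer: 4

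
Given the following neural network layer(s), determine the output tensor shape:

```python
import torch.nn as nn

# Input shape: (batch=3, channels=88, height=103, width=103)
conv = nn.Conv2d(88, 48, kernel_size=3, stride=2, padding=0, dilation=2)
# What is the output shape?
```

Input: (3, 88, 103, 103) -> Output: (3, 48, 50, 50)

Answer: (3, 48, 50, 50)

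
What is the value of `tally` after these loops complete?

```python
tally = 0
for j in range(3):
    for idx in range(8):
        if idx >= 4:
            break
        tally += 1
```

Inner breaks at 4, outer runs 3 times
`tally` takes the values: 0 → 1 → 2 → 3 → 4 → 5 → 6 → 7 → 8 → 9 → 10 → 11 → 12

Answer: 12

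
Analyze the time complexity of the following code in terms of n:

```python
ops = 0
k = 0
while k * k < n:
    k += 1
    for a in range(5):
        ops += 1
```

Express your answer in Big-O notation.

Each loop level contributes: √n × 1. Multiplying the contributions gives O(√n).

Answer: O(√n)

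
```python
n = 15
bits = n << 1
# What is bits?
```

Trace:
`n = 15` → n = 15
`bits = n << 1` → bits = 30
So bits = 30

Answer: 30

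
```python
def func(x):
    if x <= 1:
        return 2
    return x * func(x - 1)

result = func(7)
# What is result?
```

func(7) = 7 * 6 * 5 * 4 * 3 * 2 * 2 = 10080

Answer: 10080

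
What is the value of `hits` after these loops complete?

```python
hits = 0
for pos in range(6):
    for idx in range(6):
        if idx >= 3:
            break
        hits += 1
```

Inner breaks at 3, outer runs 6 times
`hits` takes the values: 0 → 1 → 2 → 3 → 4 → 5 → 6 → 7 → 8 → 9 → 10 → 11 → 12 → 13 → 14 → 15 → 16 → 17 → 18

Answer: 18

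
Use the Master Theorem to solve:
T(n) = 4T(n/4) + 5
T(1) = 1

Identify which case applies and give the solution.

a=4, b=4, f(n)=5. log_4(4) = 1. Since c=0 < 1, Case 1 applies: T(n) = Θ(n^log_b(a)) = O(n).

Answer: O(n) - Case 1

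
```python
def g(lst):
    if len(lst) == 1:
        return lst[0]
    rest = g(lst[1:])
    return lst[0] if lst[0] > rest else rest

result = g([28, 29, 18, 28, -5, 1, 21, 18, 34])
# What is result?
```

Recursive max over [28, 29, 18, 28, -5, 1, 21, 18, 34] = 34

Answer: 34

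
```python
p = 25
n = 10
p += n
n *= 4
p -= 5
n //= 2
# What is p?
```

Trace:
`p = 25` → p = 25
`n = 10` → n = 10
`p += n` → p = 35
`n *= 4` → n = 40
`p -= 5` → p = 30
`n //= 2` → n = 20
So p = 30

Answer: 30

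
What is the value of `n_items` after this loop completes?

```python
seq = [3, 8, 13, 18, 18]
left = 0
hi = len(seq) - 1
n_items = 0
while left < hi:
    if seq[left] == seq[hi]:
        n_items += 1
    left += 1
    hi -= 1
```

Count matching pairs from ends
`n_items` takes the values: 0

Answer: 0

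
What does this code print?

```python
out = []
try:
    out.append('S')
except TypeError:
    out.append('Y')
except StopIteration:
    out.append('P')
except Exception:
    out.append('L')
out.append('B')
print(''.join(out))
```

Execution trace: 'S' (try body, no exception) → 'B' (after the try/except). Output: SB

Answer: SB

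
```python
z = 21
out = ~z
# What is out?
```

Trace:
`z = 21` → z = 21
`out = ~z` → out = -22
So out = -22

Answer: -22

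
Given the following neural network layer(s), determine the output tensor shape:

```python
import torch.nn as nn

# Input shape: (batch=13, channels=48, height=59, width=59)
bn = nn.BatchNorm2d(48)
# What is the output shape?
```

Input: (13, 48, 59, 59) -> Output: (13, 48, 59, 59)

Answer: (13, 48, 59, 59)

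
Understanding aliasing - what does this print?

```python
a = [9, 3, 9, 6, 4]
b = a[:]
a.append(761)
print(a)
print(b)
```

Key concept: slice [:] creates copy.
Step by step:
`a = [9, 3, 9, 6, 4]` → a = [9, 3, 9, 6, 4]
`b = a[:]` → b = [9, 3, 9, 6, 4]
`a.append(761)` → a = [9, 3, 9, 6, 4, 761]
`print(a)` → prints [9, 3, 9, 6, 4, 761]
`print(b)` → prints [9, 3, 9, 6, 4]

Answer:
[9, 3, 9, 6, 4, 761]
[9, 3, 9, 6, 4]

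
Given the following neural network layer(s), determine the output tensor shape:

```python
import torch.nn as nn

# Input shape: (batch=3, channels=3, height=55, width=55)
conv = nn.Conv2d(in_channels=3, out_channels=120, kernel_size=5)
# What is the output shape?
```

Input: (3, 3, 55, 55) -> Output: (3, 120, 51, 51)

Answer: (3, 120, 51, 51)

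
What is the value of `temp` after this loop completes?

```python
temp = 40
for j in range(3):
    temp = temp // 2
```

Halve 3 times: 40 // 2^3 = 5
`temp` takes the values: 40 → 20 → 10 → 5

Answer: 5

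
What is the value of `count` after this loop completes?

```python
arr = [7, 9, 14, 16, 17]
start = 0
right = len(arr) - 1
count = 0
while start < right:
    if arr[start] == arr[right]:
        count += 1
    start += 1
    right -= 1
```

Count matching pairs from ends
`count` takes the values: 0

Answer: 0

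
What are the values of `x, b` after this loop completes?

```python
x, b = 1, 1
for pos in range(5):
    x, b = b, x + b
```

Fibonacci: after 5 iterations
`x, b` takes the values: (1, 1) → (1, 2) → (2, 3) → (3, 5) → (5, 8) → (8, 13)

Answer: 8, 13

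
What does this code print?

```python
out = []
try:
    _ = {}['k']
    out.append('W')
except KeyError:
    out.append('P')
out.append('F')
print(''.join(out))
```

Execution trace: 'P' (except KeyError) → 'F' (after the try/except). Output: PF

Answer: PF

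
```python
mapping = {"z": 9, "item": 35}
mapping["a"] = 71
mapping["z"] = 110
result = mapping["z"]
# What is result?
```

Trace:
`mapping = {"z": 9, "item": 35}` → mapping = {'z': 9, 'item': 35}
`mapping["a"] = 71` → mapping = {'z': 9, 'item': 35, 'a': 71}
`mapping["z"] = 110` → mapping = {'z': 110, 'item': 35, 'a': 71}
`result = mapping["z"]` → result = 110
So result = 110

Answer: 110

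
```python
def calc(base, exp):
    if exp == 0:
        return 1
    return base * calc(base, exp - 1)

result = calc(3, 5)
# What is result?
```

calc(3, 5) = 3 * 3 * 3 * 3 * 3 = 243

Answer: 243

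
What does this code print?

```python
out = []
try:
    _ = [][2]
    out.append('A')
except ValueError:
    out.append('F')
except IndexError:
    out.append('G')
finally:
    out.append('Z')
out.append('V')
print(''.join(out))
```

Execution trace: 'G' (except IndexError) → 'Z' (finally) → 'V' (after the try/except). Output: GZV

Answer: GZV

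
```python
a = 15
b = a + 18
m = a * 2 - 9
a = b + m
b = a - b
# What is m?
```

Trace:
`a = 15` → a = 15
`b = a + 18` → b = 33
`m = a * 2 - 9` → m = 21
`a = b + m` → a = 54
`b = a - b` → b = 21
So m = 21

Answer: 21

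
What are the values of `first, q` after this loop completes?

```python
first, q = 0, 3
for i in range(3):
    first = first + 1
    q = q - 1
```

first goes 0→3, q goes 3→0
`first, q` takes the values: (0, 3) → (1, 3) → (1, 2) → (2, 2) → (2, 1) → (3, 1) → (3, 0)

Answer: 3, 0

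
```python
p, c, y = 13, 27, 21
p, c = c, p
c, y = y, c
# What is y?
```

Trace:
`p, c, y = 13, 27, 21` → p = 13; c = 27; y = 21
`p, c = c, p` → p = 27; c = 13
`c, y = y, c` → c = 21; y = 13
So y = 13

Answer: 13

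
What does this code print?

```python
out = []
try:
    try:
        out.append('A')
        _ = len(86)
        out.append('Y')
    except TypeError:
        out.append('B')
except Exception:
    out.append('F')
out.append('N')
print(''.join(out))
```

Execution trace: 'A' (inner try body) → 'B' (inner except TypeError) → 'N' (after the try/except). Output: ABN

Answer: ABN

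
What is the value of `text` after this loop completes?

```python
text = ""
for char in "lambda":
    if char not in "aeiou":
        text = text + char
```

Remove vowels from 'lambda'
`text` takes the values: "" → "l" → "lm" → "lmb" → "lmbd"

Answer: "lmbd"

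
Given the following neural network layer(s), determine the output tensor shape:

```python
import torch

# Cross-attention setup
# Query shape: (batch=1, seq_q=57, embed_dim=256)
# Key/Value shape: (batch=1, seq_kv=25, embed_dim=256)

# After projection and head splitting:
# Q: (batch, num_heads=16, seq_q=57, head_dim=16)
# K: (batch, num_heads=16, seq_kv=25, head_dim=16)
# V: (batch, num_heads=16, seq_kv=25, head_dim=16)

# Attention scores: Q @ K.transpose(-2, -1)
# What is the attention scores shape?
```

Input: (1, 57, 256) -> Output: (1, 16, 57, 25)

Answer: (1, 16, 57, 25)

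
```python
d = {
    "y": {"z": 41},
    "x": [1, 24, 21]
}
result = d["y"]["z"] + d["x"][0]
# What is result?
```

Trace:
`d = { ...` → d = {'y': {'z': 41}, 'x': [1, 24, 21]}
`result = d["y"]["z"] + d["x"][0]` → result = 42
So result = 42

Answer: 42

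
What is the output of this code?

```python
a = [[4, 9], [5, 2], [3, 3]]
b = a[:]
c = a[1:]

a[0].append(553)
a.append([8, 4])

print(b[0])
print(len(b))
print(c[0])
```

Key concept: slice with nested mutation.
Step by step:
`a = [[4, 9], [5, 2], [3, 3]]` → a = [[4, 9], [5, 2], [3, 3]]
`b = a[:]` → b = [[4, 9], [5, 2], [3, 3]]
`c = a[1:]` → c = [[5, 2], [3, 3]]
`a[0].append(553)` → a = [[4, 9, 553], [5, 2], [3, 3]]; b = [[4, 9, 553], [5, 2], [3, 3]]
`a.append([8, 4])` → a = [[4, 9, 553], [5, 2], [3, 3], [8, 4]]
`print(b[0])` → prints [4, 9, 553]
`print(len(b))` → prints 3
`print(c[0])` → prints [5, 2]

Answer:
[4, 9, 553]
3
[5, 2]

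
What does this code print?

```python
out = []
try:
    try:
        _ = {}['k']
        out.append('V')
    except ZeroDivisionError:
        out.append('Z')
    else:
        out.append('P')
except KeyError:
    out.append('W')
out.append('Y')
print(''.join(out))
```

Execution trace: 'W' (outer except KeyError) → 'Y' (after the try/except). Output: WY

Answer: WY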